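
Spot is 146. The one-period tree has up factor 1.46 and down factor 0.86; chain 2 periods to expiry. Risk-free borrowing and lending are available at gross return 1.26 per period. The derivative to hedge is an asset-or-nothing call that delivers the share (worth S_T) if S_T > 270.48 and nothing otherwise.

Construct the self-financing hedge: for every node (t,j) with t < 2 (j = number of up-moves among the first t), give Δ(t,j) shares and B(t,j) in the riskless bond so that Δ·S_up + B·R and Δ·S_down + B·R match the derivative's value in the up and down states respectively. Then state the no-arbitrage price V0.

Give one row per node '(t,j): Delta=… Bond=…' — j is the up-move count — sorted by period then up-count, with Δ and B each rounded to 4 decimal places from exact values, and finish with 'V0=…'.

(0,0): Delta=1.8797 Bond=-187.3154
(1,0): Delta=0.0000 Bond=0.0000
(1,1): Delta=2.4333 Bond=-354.0261
V0=87.1234

No-arbitrage ⇒ martingale measure with p* = (R−d)/(u−d) = 0.6667.
Payoff layer (t=2): V(2,0)=0.0000, V(2,1)=0.0000, V(2,2)=311.2136
Node (1,0) S=125.5600: V=(p*·0.0000+(1−p*)·0.0000)/1.26=0.0000; Δ=(0.0000−0.0000)/(183.3176−107.9816)=0.0000; B=V−Δ·S=0.0000
Node (1,1) S=213.1600: V=(p*·311.2136+(1−p*)·0.0000)/1.26=164.6633; Δ=(311.2136−0.0000)/(311.2136−183.3176)=2.4333; B=V−Δ·S=-354.0261
Node (0,0) S=146.0000: V=(p*·164.6633+(1−p*)·0.0000)/1.26=87.1234; Δ=(164.6633−0.0000)/(213.1600−125.5600)=1.8797; B=V−Δ·S=-187.3154
Check: Δ(0,0)·S0 + B(0,0) = 87.1234 = V0.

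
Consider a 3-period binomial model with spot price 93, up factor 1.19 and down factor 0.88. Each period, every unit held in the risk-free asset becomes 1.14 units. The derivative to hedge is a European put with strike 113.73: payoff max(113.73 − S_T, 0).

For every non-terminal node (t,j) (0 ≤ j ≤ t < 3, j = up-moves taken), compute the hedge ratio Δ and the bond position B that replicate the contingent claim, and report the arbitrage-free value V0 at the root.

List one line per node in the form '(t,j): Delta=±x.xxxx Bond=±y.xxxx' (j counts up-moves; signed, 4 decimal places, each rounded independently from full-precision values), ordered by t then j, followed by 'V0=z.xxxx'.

(0,0): Delta=-0.2179 Bond=21.6441
(1,0): Delta=-0.9373 Bond=83.5478
(1,1): Delta=-0.1156 Bond=13.3525
(2,0): Delta=-1.0000 Bond=99.7632
(2,1): Delta=-0.9283 Bond=94.3755
(2,2): Delta=0.0000 Bond=0.0000
V0=1.3809

The replicating-portfolio and risk-neutral prices coincide; use p* = (1.14−0.88)/(1.19−0.88) = 0.8387 for the latter.
At expiry t=3: V(3,0)=50.3531, V(3,1)=28.0272, V(3,2)=0.0000, V(3,3)=0.0000
(2,0): S=72.0192. Δ = (V_up−V_dn)/(S_up−S_dn) = (28.0272−50.3531)/(85.7028−63.3769) = -1.0000. V = [p*·28.0272 + (1−p*)·50.3531]/1.14 = 27.7440. B = V − Δ·S = 99.7632.
(2,1): S=97.3896. Δ = (V_up−V_dn)/(S_up−S_dn) = (0.0000−28.0272)/(115.8936−85.7028) = -0.9283. V = [p*·0.0000 + (1−p*)·28.0272]/1.14 = 3.9654. B = V − Δ·S = 94.3755.
(2,2): S=131.6973. Δ = (V_up−V_dn)/(S_up−S_dn) = (0.0000−0.0000)/(156.7198−115.8936) = 0.0000. V = [p*·0.0000 + (1−p*)·0.0000]/1.14 = 0.0000. B = V − Δ·S = 0.0000.
(1,0): S=81.8400. Δ = (V_up−V_dn)/(S_up−S_dn) = (3.9654−27.7440)/(97.3896−72.0192) = -0.9373. V = [p*·3.9654 + (1−p*)·27.7440]/1.14 = 6.8426. B = V − Δ·S = 83.5478.
(1,1): S=110.6700. Δ = (V_up−V_dn)/(S_up−S_dn) = (0.0000−3.9654)/(131.6973−97.3896) = -0.1156. V = [p*·0.0000 + (1−p*)·3.9654]/1.14 = 0.5610. B = V − Δ·S = 13.3525.
(0,0): S=93.0000. Δ = (V_up−V_dn)/(S_up−S_dn) = (0.5610−6.8426)/(110.6700−81.8400) = -0.2179. V = [p*·0.5610 + (1−p*)·6.8426]/1.14 = 1.3809. B = V − Δ·S = 21.6441.
The time-0 hedge costs 1.3809, which is the no-arbitrage price.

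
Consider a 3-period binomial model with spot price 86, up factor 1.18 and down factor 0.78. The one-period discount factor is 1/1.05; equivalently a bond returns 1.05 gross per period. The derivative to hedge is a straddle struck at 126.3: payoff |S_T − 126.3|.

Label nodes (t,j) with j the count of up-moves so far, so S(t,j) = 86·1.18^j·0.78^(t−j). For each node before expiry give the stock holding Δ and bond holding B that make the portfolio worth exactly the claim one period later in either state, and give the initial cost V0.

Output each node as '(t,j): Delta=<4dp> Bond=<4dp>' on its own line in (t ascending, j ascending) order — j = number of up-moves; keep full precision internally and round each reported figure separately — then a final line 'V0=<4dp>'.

(0,0): Delta=-0.6396 Bond=86.0768
(1,0): Delta=-1.0000 Bond=114.5578
(1,1): Delta=-0.5249 Bond=78.7397
(2,0): Delta=-1.0000 Bond=120.2857
(2,1): Delta=-1.0000 Bond=120.2857
(2,2): Delta=-0.3736 Bond=64.5686
V0=31.0732

No-arbitrage ⇒ martingale measure with p* = (R−d)/(u−d) = 0.6750.
At expiry t=3: V(3,0)=85.4885, V(3,1)=64.5596, V(3,2)=32.8978, V(3,3)=15.0008
(2,0): S=52.3224. Δ = (V_up−V_dn)/(S_up−S_dn) = (64.5596−85.4885)/(61.7404−40.8115) = -1.0000. V = [p*·64.5596 + (1−p*)·85.4885]/1.05 = 67.9633. B = V − Δ·S = 120.2857.
(2,1): S=79.1544. Δ = (V_up−V_dn)/(S_up−S_dn) = (32.8978−64.5596)/(93.4022−61.7404) = -1.0000. V = [p*·32.8978 + (1−p*)·64.5596]/1.05 = 41.1313. B = V − Δ·S = 120.2857.
(2,2): S=119.7464. Δ = (V_up−V_dn)/(S_up−S_dn) = (15.0008−32.8978)/(141.3008−93.4022) = -0.3736. V = [p*·15.0008 + (1−p*)·32.8978]/1.05 = 19.8260. B = V − Δ·S = 64.5686.
(1,0): S=67.0800. Δ = (V_up−V_dn)/(S_up−S_dn) = (41.1313−67.9633)/(79.1544−52.3224) = -1.0000. V = [p*·41.1313 + (1−p*)·67.9633]/1.05 = 47.4778. B = V − Δ·S = 114.5578.
(1,1): S=101.4800. Δ = (V_up−V_dn)/(S_up−S_dn) = (19.8260−41.1313)/(119.7464−79.1544) = -0.5249. V = [p*·19.8260 + (1−p*)·41.1313]/1.05 = 25.4764. B = V − Δ·S = 78.7397.
(0,0): S=86.0000. Δ = (V_up−V_dn)/(S_up−S_dn) = (25.4764−47.4778)/(101.4800−67.0800) = -0.6396. V = [p*·25.4764 + (1−p*)·47.4778]/1.05 = 31.0732. B = V − Δ·S = 86.0768.
Check: Δ(0,0)·S0 + B(0,0) = 31.0732 = V0.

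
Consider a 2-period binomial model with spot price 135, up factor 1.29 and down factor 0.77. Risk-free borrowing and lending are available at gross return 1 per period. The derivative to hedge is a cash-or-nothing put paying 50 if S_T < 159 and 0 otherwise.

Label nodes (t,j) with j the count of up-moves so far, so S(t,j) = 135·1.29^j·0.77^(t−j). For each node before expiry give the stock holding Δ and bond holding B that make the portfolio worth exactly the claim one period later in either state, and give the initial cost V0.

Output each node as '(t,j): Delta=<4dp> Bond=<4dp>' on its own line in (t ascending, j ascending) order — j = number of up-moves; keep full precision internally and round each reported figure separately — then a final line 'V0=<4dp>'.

Since d<R<u, set p* = (R−d)/(u−d) = 0.4423; price each node as the discounted p*-expectation of its children.
At expiry t=2: V(2,0)=50.0000, V(2,1)=50.0000, V(2,2)=0.0000
  t=1,j=0: stock 103.9500 → up 134.0955 (V=50.0000), down 80.0415 (V=50.0000). Price 50.0000; hedge Δ=0.0000, bond B=50.0000.
  t=1,j=1: stock 174.1500 → up 224.6535 (V=0.0000), down 134.0955 (V=50.0000). Price 27.8846; hedge Δ=-0.5521, bond B=124.0385.
  t=0,j=0: stock 135.0000 → up 174.1500 (V=27.8846), down 103.9500 (V=50.0000). Price 40.2182; hedge Δ=-0.3150, bond B=82.7478.
Check: Δ(0,0)·S0 + B(0,0) = 40.2182 = V0.

(0,0): Delta=-0.3150 Bond=82.7478
(1,0): Delta=0.0000 Bond=50.0000
(1,1): Delta=-0.5521 Bond=124.0385
V0=40.2182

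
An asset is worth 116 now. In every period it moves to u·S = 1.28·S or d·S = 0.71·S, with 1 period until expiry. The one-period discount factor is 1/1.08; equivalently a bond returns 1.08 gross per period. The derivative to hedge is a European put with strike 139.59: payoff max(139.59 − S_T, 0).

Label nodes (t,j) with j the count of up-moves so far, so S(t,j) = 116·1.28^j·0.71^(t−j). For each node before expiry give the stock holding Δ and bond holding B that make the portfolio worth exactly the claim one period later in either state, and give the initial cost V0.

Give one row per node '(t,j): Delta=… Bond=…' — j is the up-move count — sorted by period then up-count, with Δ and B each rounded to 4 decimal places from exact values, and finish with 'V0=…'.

(0,0): Delta=-0.8655 Bond=118.9968
V0=18.5932

Risk-neutral probability p* = (R−d)/(u−d) = (1.08−0.71)/(1.28−0.71) = 0.6491.
Payoff layer (t=1): V(1,0)=57.2300, V(1,1)=0.0000
Node (0,0) S=116.0000: V=(p*·0.0000+(1−p*)·57.2300)/1.08=18.5932; Δ=(0.0000−57.2300)/(148.4800−82.3600)=-0.8655; B=V−Δ·S=118.9968
Self-financing check: at every node Δ·S+B equals the discounted successor values.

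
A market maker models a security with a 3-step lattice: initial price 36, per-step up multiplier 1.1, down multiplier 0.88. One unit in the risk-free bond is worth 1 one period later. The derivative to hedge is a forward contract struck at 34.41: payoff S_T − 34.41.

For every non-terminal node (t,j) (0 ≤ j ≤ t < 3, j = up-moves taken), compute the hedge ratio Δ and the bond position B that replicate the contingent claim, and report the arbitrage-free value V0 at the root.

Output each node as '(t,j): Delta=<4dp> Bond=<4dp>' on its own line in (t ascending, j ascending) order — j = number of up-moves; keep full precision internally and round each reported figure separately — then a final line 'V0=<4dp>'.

Risk-neutral probability p* = (R−d)/(u−d) = (1−0.88)/(1.1−0.88) = 0.5455.
Terminal values V(3,·): V(3,0)=-9.8770, V(3,1)=-3.7438, V(3,2)=3.9228, V(3,3)=13.5060
Node (2,0) S=27.8784: V=(p*·-3.7438+(1−p*)·-9.8770)/1=-6.5316; Δ=(-3.7438−-9.8770)/(30.6662−24.5330)=1.0000; B=V−Δ·S=-34.4100
Node (2,1) S=34.8480: V=(p*·3.9228+(1−p*)·-3.7438)/1=0.4380; Δ=(3.9228−-3.7438)/(38.3328−30.6662)=1.0000; B=V−Δ·S=-34.4100
Node (2,2) S=43.5600: V=(p*·13.5060+(1−p*)·3.9228)/1=9.1500; Δ=(13.5060−3.9228)/(47.9160−38.3328)=1.0000; B=V−Δ·S=-34.4100
Node (1,0) S=31.6800: V=(p*·0.4380+(1−p*)·-6.5316)/1=-2.7300; Δ=(0.4380−-6.5316)/(34.8480−27.8784)=1.0000; B=V−Δ·S=-34.4100
Node (1,1) S=39.6000: V=(p*·9.1500+(1−p*)·0.4380)/1=5.1900; Δ=(9.1500−0.4380)/(43.5600−34.8480)=1.0000; B=V−Δ·S=-34.4100
Node (0,0) S=36.0000: V=(p*·5.1900+(1−p*)·-2.7300)/1=1.5900; Δ=(5.1900−-2.7300)/(39.6000−31.6800)=1.0000; B=V−Δ·S=-34.4100
Root portfolio cost Δ·36+B reproduces V0=1.5900.

(0,0): Delta=1.0000 Bond=-34.4100
(1,0): Delta=1.0000 Bond=-34.4100
(1,1): Delta=1.0000 Bond=-34.4100
(2,0): Delta=1.0000 Bond=-34.4100
(2,1): Delta=1.0000 Bond=-34.4100
(2,2): Delta=1.0000 Bond=-34.4100
V0=1.5900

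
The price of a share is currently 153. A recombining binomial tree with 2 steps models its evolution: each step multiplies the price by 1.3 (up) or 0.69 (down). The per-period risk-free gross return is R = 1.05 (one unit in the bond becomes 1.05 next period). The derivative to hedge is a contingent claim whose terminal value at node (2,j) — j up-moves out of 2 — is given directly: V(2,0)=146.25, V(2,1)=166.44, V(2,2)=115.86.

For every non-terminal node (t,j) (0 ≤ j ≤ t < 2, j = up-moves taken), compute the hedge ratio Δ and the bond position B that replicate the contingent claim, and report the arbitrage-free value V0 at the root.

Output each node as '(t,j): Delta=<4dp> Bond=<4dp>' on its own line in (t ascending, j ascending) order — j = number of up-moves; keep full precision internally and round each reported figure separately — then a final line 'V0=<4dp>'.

No-arbitrage ⇒ martingale measure with p* = (R−d)/(u−d) = 0.5902.
Terminal payoffs: V(2,0)=146.2500, V(2,1)=166.4400, V(2,2)=115.8600
(1,0): S=105.5700. Δ = (V_up−V_dn)/(S_up−S_dn) = (166.4400−146.2500)/(137.2410−72.8433) = 0.3135. V = [p*·166.4400 + (1−p*)·146.2500]/1.05 = 150.6337. B = V − Δ·S = 117.5354.
(1,1): S=198.9000. Δ = (V_up−V_dn)/(S_up−S_dn) = (115.8600−166.4400)/(258.5700−137.2410) = -0.4169. V = [p*·115.8600 + (1−p*)·166.4400]/1.05 = 130.0852. B = V − Δ·S = 213.0033.
(0,0): S=153.0000. Δ = (V_up−V_dn)/(S_up−S_dn) = (130.0852−150.6337)/(198.9000−105.5700) = -0.2202. V = [p*·130.0852 + (1−p*)·150.6337]/1.05 = 131.9112. B = V − Δ·S = 165.5972.
The time-0 hedge costs 131.9112, which is the no-arbitrage price.

(0,0): Delta=-0.2202 Bond=165.5972
(1,0): Delta=0.3135 Bond=117.5354
(1,1): Delta=-0.4169 Bond=213.0033
V0=131.9112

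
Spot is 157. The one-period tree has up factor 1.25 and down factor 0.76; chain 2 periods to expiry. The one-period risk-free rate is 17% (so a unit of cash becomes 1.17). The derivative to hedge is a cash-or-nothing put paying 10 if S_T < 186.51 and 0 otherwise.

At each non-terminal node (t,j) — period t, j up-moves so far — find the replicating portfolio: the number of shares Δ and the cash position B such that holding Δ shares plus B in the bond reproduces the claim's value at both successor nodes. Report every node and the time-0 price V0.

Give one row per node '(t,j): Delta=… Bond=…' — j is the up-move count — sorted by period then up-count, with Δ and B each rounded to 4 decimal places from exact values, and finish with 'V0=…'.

(0,0): Delta=-0.0930 Bond=16.7857
(1,0): Delta=0.0000 Bond=8.5470
(1,1): Delta=-0.1040 Bond=21.8036
V0=2.1906

No-arbitrage ⇒ martingale measure with p* = (R−d)/(u−d) = 0.8367.
Terminal values V(2,·): V(2,0)=10.0000, V(2,1)=10.0000, V(2,2)=0.0000
(1,0): S=119.3200. Δ = (V_up−V_dn)/(S_up−S_dn) = (10.0000−10.0000)/(149.1500−90.6832) = 0.0000. V = [p*·10.0000 + (1−p*)·10.0000]/1.17 = 8.5470. B = V − Δ·S = 8.5470.
(1,1): S=196.2500. Δ = (V_up−V_dn)/(S_up−S_dn) = (0.0000−10.0000)/(245.3125−149.1500) = -0.1040. V = [p*·0.0000 + (1−p*)·10.0000]/1.17 = 1.3954. B = V − Δ·S = 21.8036.
(0,0): S=157.0000. Δ = (V_up−V_dn)/(S_up−S_dn) = (1.3954−8.5470)/(196.2500−119.3200) = -0.0930. V = [p*·1.3954 + (1−p*)·8.5470]/1.17 = 2.1906. B = V − Δ·S = 16.7857.
Self-financing check: at every node Δ·S+B equals the discounted successor values.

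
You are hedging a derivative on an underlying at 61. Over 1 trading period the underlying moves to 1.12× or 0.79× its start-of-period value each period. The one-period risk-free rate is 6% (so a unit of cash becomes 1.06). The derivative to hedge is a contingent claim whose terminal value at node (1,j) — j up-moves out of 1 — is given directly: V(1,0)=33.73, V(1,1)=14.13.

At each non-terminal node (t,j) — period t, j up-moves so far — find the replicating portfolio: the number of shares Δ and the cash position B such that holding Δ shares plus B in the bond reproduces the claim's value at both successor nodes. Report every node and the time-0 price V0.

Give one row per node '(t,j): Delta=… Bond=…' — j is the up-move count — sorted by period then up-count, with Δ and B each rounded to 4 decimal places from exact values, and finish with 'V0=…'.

(0,0): Delta=-0.9737 Bond=76.0860
V0=16.6921

The replicating-portfolio and risk-neutral prices coincide; use p* = (1.06−0.79)/(1.12−0.79) = 0.8182 for the latter.
At expiry t=1: V(1,0)=33.7300, V(1,1)=14.1300
Node (0,0) S=61.0000: V=(p*·14.1300+(1−p*)·33.7300)/1.06=16.6921; Δ=(14.1300−33.7300)/(68.3200−48.1900)=-0.9737; B=V−Δ·S=76.0860
The time-0 hedge costs 16.6921, which is the no-arbitrage price.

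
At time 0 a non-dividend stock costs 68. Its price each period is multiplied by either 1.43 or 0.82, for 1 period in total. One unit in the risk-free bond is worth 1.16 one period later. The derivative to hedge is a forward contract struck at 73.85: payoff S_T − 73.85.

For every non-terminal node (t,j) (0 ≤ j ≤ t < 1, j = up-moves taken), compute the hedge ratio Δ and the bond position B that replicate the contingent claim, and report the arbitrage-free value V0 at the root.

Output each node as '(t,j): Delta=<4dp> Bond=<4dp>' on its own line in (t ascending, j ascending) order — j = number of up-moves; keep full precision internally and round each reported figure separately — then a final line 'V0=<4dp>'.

Under the risk-neutral measure, an up-move has probability p* = (R−d)/(u−d) = 0.5574 and values discount at R = 1.16.
Terminal values V(1,·): V(1,0)=-18.0900, V(1,1)=23.3900
Node (0,0) S=68.0000: V=(p*·23.3900+(1−p*)·-18.0900)/1.16=4.3362; Δ=(23.3900−-18.0900)/(97.2400−55.7600)=1.0000; B=V−Δ·S=-63.6638
Each (Δ,B) replicates both successor values, so the strategy is self-financing and V0 is arbitrage-free.

(0,0): Delta=1.0000 Bond=-63.6638
V0=4.3362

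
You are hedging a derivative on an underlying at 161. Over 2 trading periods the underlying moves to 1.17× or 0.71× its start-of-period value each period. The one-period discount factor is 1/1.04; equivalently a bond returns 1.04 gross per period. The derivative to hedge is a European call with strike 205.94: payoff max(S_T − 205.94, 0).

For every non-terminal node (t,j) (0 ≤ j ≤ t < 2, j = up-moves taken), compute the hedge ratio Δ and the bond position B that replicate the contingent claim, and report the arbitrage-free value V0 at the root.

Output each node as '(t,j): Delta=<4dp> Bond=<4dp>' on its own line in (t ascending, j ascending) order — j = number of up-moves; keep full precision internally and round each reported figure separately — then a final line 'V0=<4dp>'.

(0,0): Delta=0.1346 Bond=-14.7960
(1,0): Delta=0.0000 Bond=0.0000
(1,1): Delta=0.1668 Bond=-21.4497
V0=6.8770

No-arbitrage ⇒ martingale measure with p* = (R−d)/(u−d) = 0.7174.
Terminal values V(2,·): V(2,0)=0.0000, V(2,1)=0.0000, V(2,2)=14.4529
Node (1,0) S=114.3100: V=(p*·0.0000+(1−p*)·0.0000)/1.04=0.0000; Δ=(0.0000−0.0000)/(133.7427−81.1601)=0.0000; B=V−Δ·S=0.0000
Node (1,1) S=188.3700: V=(p*·14.4529+(1−p*)·0.0000)/1.04=9.9696; Δ=(14.4529−0.0000)/(220.3929−133.7427)=0.1668; B=V−Δ·S=-21.4497
Node (0,0) S=161.0000: V=(p*·9.9696+(1−p*)·0.0000)/1.04=6.8770; Δ=(9.9696−0.0000)/(188.3700−114.3100)=0.1346; B=V−Δ·S=-14.7960
The time-0 hedge costs 6.8770, which is the no-arbitrage price.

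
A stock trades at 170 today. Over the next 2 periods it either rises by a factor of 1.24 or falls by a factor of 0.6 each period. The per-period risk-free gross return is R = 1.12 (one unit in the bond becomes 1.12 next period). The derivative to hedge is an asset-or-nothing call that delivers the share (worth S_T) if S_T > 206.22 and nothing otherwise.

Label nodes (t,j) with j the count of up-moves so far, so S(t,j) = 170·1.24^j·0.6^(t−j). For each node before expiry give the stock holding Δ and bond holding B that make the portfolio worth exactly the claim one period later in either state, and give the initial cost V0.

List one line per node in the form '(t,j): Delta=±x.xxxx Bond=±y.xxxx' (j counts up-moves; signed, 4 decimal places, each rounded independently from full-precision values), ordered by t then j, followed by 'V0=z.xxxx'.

Since d<R<u, set p* = (R−d)/(u−d) = 0.8125; price each node as the discounted p*-expectation of its children.
Terminal values V(2,·): V(2,0)=0.0000, V(2,1)=0.0000, V(2,2)=261.3920
Node (1,0) S=102.0000: V=(p*·0.0000+(1−p*)·0.0000)/1.12=0.0000; Δ=(0.0000−0.0000)/(126.4800−61.2000)=0.0000; B=V−Δ·S=0.0000
Node (1,1) S=210.8000: V=(p*·261.3920+(1−p*)·0.0000)/1.12=189.6259; Δ=(261.3920−0.0000)/(261.3920−126.4800)=1.9375; B=V−Δ·S=-218.7991
Node (0,0) S=170.0000: V=(p*·189.6259+(1−p*)·0.0000)/1.12=137.5634; Δ=(189.6259−0.0000)/(210.8000−102.0000)=1.7429; B=V−Δ·S=-158.7270
Each (Δ,B) replicates both successor values, so the strategy is self-financing and V0 is arbitrage-free.

(0,0): Delta=1.7429 Bond=-158.7270
(1,0): Delta=0.0000 Bond=0.0000
(1,1): Delta=1.9375 Bond=-218.7991
V0=137.5634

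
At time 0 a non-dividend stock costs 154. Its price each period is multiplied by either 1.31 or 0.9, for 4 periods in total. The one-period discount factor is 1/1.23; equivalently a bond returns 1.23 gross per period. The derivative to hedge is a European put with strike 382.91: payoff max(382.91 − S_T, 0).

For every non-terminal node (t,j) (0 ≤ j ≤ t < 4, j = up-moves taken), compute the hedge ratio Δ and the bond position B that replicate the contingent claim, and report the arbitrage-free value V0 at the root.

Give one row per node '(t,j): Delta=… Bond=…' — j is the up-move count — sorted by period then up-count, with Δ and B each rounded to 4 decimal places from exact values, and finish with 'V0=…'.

The replicating-portfolio and risk-neutral prices coincide; use p* = (1.23−0.9)/(1.31−0.9) = 0.8049 for the latter.
Terminal payoffs: V(4,0)=281.8706, V(4,1)=235.8415, V(4,2)=168.8437, V(4,3)=71.3246, V(4,4)=0.0000
(3,0): S=112.2660. Δ = (V_up−V_dn)/(S_up−S_dn) = (235.8415−281.8706)/(147.0685−101.0394) = -1.0000. V = [p*·235.8415 + (1−p*)·281.8706]/1.23 = 199.0429. B = V − Δ·S = 311.3089.
(3,1): S=163.4094. Δ = (V_up−V_dn)/(S_up−S_dn) = (168.8437−235.8415)/(214.0663−147.0685) = -1.0000. V = [p*·168.8437 + (1−p*)·235.8415]/1.23 = 147.8995. B = V − Δ·S = 311.3089.
(3,2): S=237.8515. Δ = (V_up−V_dn)/(S_up−S_dn) = (71.3246−168.8437)/(311.5854−214.0663) = -1.0000. V = [p*·71.3246 + (1−p*)·168.8437]/1.23 = 73.4575. B = V − Δ·S = 311.3089.
(3,3): S=346.2060. Δ = (V_up−V_dn)/(S_up−S_dn) = (0.0000−71.3246)/(453.5299−311.5854) = -0.5025. V = [p*·0.0000 + (1−p*)·71.3246]/1.23 = 11.3146. B = V − Δ·S = 185.2770.
(2,0): S=124.7400. Δ = (V_up−V_dn)/(S_up−S_dn) = (147.8995−199.0429)/(163.4094−112.2660) = -1.0000. V = [p*·147.8995 + (1−p*)·199.0429]/1.23 = 128.3567. B = V − Δ·S = 253.0967.
(2,1): S=181.5660. Δ = (V_up−V_dn)/(S_up−S_dn) = (73.4575−147.8995)/(237.8515−163.4094) = -1.0000. V = [p*·73.4575 + (1−p*)·147.8995]/1.23 = 71.5307. B = V − Δ·S = 253.0967.
(2,2): S=264.2794. Δ = (V_up−V_dn)/(S_up−S_dn) = (11.3146−73.4575)/(346.2060−237.8515) = -0.5735. V = [p*·11.3146 + (1−p*)·73.4575]/1.23 = 19.0570. B = V − Δ·S = 170.6249.
(1,0): S=138.6000. Δ = (V_up−V_dn)/(S_up−S_dn) = (71.5307−128.3567)/(181.5660−124.7400) = -1.0000. V = [p*·71.5307 + (1−p*)·128.3567]/1.23 = 67.1697. B = V − Δ·S = 205.7697.
(1,1): S=201.7400. Δ = (V_up−V_dn)/(S_up−S_dn) = (19.0570−71.5307)/(264.2794−181.5660) = -0.6344. V = [p*·19.0570 + (1−p*)·71.5307]/1.23 = 23.8177. B = V − Δ·S = 151.8024.
(0,0): S=154.0000. Δ = (V_up−V_dn)/(S_up−S_dn) = (23.8177−67.1697)/(201.7400−138.6000) = -0.6866. V = [p*·23.8177 + (1−p*)·67.1697]/1.23 = 26.2411. B = V − Δ·S = 131.9777.
Root portfolio cost Δ·154+B reproduces V0=26.2411.

(0,0): Delta=-0.6866 Bond=131.9777
(1,0): Delta=-1.0000 Bond=205.7697
(1,1): Delta=-0.6344 Bond=151.8024
(2,0): Delta=-1.0000 Bond=253.0967
(2,1): Delta=-1.0000 Bond=253.0967
(2,2): Delta=-0.5735 Bond=170.6249
(3,0): Delta=-1.0000 Bond=311.3089
(3,1): Delta=-1.0000 Bond=311.3089
(3,2): Delta=-1.0000 Bond=311.3089
(3,3): Delta=-0.5025 Bond=185.2770
V0=26.2411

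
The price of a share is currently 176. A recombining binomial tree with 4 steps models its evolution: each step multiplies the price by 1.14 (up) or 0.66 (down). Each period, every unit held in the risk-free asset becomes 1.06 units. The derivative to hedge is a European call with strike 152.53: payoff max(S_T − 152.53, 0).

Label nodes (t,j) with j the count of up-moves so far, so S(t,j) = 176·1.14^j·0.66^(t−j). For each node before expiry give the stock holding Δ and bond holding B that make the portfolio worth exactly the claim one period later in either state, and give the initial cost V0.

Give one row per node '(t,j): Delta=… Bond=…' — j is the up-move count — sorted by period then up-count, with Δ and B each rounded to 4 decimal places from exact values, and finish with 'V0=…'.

Risk-neutral probability p* = (R−d)/(u−d) = (1.06−0.66)/(1.14−0.66) = 0.8333.
Payoff layer (t=4): V(4,0)=0.0000, V(4,1)=0.0000, V(4,2)=0.0000, V(4,3)=19.5662, V(4,4)=144.7270
  t=3,j=0: stock 50.5993 → up 57.6832 (V=0.0000), down 33.3955 (V=0.0000). Price 0.0000; hedge Δ=0.0000, bond B=0.0000.
  t=3,j=1: stock 87.3988 → up 99.6346 (V=0.0000), down 57.6832 (V=0.0000). Price 0.0000; hedge Δ=0.0000, bond B=0.0000.
  t=3,j=2: stock 150.9615 → up 172.0962 (V=19.5662), down 99.6346 (V=0.0000). Price 15.3822; hedge Δ=0.2700, bond B=-25.3806.
  t=3,j=3: stock 260.7517 → up 297.2570 (V=144.7270), down 172.0962 (V=19.5662). Price 116.8555; hedge Δ=1.0000, bond B=-143.8962.
  t=2,j=0: stock 76.6656 → up 87.3988 (V=0.0000), down 50.5993 (V=0.0000). Price 0.0000; hedge Δ=0.0000, bond B=0.0000.
  t=2,j=1: stock 132.4224 → up 150.9615 (V=15.3822), down 87.3988 (V=0.0000). Price 12.0929; hedge Δ=0.2420, bond B=-19.9533.
  t=2,j=2: stock 228.7296 → up 260.7517 (V=116.8555), down 150.9615 (V=15.3822). Price 94.2861; hedge Δ=0.9242, bond B=-117.1166.
  t=1,j=0: stock 116.1600 → up 132.4224 (V=12.0929), down 76.6656 (V=0.0000). Price 9.5070; hedge Δ=0.2169, bond B=-15.6866.
  t=1,j=1: stock 200.6400 → up 228.7296 (V=94.2861), down 132.4224 (V=12.0929). Price 76.0257; hedge Δ=0.8534, bond B=-95.2101.
  t=0,j=0: stock 176.0000 → up 200.6400 (V=76.0257), down 116.1600 (V=9.5070). Price 61.2635; hedge Δ=0.7874, bond B=-77.3172.
The time-0 hedge costs 61.2635, which is the no-arbitrage price.

(0,0): Delta=0.7874 Bond=-77.3172
(1,0): Delta=0.2169 Bond=-15.6866
(1,1): Delta=0.8534 Bond=-95.2101
(2,0): Delta=0.0000 Bond=0.0000
(2,1): Delta=0.2420 Bond=-19.9533
(2,2): Delta=0.9242 Bond=-117.1166
(3,0): Delta=0.0000 Bond=0.0000
(3,1): Delta=0.0000 Bond=0.0000
(3,2): Delta=0.2700 Bond=-25.3806
(3,3): Delta=1.0000 Bond=-143.8962
V0=61.2635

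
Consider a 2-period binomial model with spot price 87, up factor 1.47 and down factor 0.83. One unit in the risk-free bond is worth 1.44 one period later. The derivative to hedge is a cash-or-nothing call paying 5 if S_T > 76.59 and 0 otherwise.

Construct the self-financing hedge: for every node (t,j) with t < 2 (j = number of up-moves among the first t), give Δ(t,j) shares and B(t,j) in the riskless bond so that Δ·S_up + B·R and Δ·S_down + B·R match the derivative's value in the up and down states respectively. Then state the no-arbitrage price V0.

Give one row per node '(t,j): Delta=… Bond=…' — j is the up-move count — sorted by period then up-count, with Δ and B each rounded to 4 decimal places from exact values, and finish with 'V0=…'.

Risk-neutral probability p* = (R−d)/(u−d) = (1.44−0.83)/(1.47−0.83) = 0.9531.
Terminal payoffs: V(2,0)=0.0000, V(2,1)=5.0000, V(2,2)=5.0000
  t=1,j=0: stock 72.2100 → up 106.1487 (V=5.0000), down 59.9343 (V=0.0000). Price 3.3095; hedge Δ=0.1082, bond B=-4.5030.
  t=1,j=1: stock 127.8900 → up 187.9983 (V=5.0000), down 106.1487 (V=5.0000). Price 3.4722; hedge Δ=0.0000, bond B=3.4722.
  t=0,j=0: stock 87.0000 → up 127.8900 (V=3.4722), down 72.2100 (V=3.3095). Price 2.4060; hedge Δ=0.0029, bond B=2.1517.
Root portfolio cost Δ·87+B reproduces V0=2.4060.

(0,0): Delta=0.0029 Bond=2.1517
(1,0): Delta=0.1082 Bond=-4.5030
(1,1): Delta=0.0000 Bond=3.4722
V0=2.4060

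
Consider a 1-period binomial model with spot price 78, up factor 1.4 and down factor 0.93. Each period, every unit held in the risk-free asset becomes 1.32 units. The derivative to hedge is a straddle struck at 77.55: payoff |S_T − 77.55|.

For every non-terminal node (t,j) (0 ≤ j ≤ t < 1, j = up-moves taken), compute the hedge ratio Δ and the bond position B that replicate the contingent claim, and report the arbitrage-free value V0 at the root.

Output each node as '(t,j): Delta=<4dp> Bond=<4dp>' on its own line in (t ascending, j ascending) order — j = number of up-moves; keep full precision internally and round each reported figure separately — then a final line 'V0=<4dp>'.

No-arbitrage ⇒ martingale measure with p* = (R−d)/(u−d) = 0.8298.
Terminal payoffs: V(1,0)=5.0100, V(1,1)=31.6500
(0,0): S=78.0000. Δ = (V_up−V_dn)/(S_up−S_dn) = (31.6500−5.0100)/(109.2000−72.5400) = 0.7267. V = [p*·31.6500 + (1−p*)·5.0100]/1.32 = 20.5421. B = V − Δ·S = -36.1388.
The time-0 hedge costs 20.5421, which is the no-arbitrage price.

(0,0): Delta=0.7267 Bond=-36.1388
V0=20.5421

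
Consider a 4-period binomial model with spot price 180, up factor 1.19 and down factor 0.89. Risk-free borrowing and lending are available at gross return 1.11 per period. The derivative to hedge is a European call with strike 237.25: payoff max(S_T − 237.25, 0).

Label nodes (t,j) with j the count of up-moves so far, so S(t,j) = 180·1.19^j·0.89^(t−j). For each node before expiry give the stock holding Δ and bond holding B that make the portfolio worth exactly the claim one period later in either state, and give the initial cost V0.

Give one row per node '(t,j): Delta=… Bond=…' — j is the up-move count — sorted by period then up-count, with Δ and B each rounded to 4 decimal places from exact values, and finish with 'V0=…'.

Since d<R<u, set p* = (R−d)/(u−d) = 0.7333; price each node as the discounted p*-expectation of its children.
Terminal payoffs: V(4,0)=0.0000, V(4,1)=0.0000, V(4,2)=0.0000, V(4,3)=32.7125, V(4,4)=123.7111
Node (3,0) S=126.8944: V=(p*·0.0000+(1−p*)·0.0000)/1.11=0.0000; Δ=(0.0000−0.0000)/(151.0044−112.9360)=0.0000; B=V−Δ·S=0.0000
Node (3,1) S=169.6678: V=(p*·0.0000+(1−p*)·0.0000)/1.11=0.0000; Δ=(0.0000−0.0000)/(201.9047−151.0044)=0.0000; B=V−Δ·S=0.0000
Node (3,2) S=226.8592: V=(p*·32.7125+(1−p*)·0.0000)/1.11=21.6118; Δ=(32.7125−0.0000)/(269.9625−201.9047)=0.4807; B=V−Δ·S=-87.4297
Node (3,3) S=303.3286: V=(p*·123.7111+(1−p*)·32.7125)/1.11=89.5899; Δ=(123.7111−32.7125)/(360.9611−269.9625)=1.0000; B=V−Δ·S=-213.7387
Node (2,0) S=142.5780: V=(p*·0.0000+(1−p*)·0.0000)/1.11=0.0000; Δ=(0.0000−0.0000)/(169.6678−126.8944)=0.0000; B=V−Δ·S=0.0000
Node (2,1) S=190.6380: V=(p*·21.6118+(1−p*)·0.0000)/1.11=14.2781; Δ=(21.6118−0.0000)/(226.8592−169.6678)=0.3779; B=V−Δ·S=-57.7614
Node (2,2) S=254.8980: V=(p*·89.5899+(1−p*)·21.6118)/1.11=64.3805; Δ=(89.5899−21.6118)/(303.3286−226.8592)=0.8890; B=V−Δ·S=-162.2129
Node (1,0) S=160.2000: V=(p*·14.2781+(1−p*)·0.0000)/1.11=9.4330; Δ=(14.2781−0.0000)/(190.6380−142.5780)=0.2971; B=V−Δ·S=-38.1607
Node (1,1) S=214.2000: V=(p*·64.3805+(1−p*)·14.2781)/1.11=45.9639; Δ=(64.3805−14.2781)/(254.8980−190.6380)=0.7797; B=V−Δ·S=-121.0443
Node (0,0) S=180.0000: V=(p*·45.9639+(1−p*)·9.4330)/1.11=32.6327; Δ=(45.9639−9.4330)/(214.2000−160.2000)=0.6765; B=V−Δ·S=-89.1369
Each (Δ,B) replicates both successor values, so the strategy is self-financing and V0 is arbitrage-free.

(0,0): Delta=0.6765 Bond=-89.1369
(1,0): Delta=0.2971 Bond=-38.1607
(1,1): Delta=0.7797 Bond=-121.0443
(2,0): Delta=0.0000 Bond=0.0000
(2,1): Delta=0.3779 Bond=-57.7614
(2,2): Delta=0.8890 Bond=-162.2129
(3,0): Delta=0.0000 Bond=0.0000
(3,1): Delta=0.0000 Bond=0.0000
(3,2): Delta=0.4807 Bond=-87.4297
(3,3): Delta=1.0000 Bond=-213.7387
V0=32.6327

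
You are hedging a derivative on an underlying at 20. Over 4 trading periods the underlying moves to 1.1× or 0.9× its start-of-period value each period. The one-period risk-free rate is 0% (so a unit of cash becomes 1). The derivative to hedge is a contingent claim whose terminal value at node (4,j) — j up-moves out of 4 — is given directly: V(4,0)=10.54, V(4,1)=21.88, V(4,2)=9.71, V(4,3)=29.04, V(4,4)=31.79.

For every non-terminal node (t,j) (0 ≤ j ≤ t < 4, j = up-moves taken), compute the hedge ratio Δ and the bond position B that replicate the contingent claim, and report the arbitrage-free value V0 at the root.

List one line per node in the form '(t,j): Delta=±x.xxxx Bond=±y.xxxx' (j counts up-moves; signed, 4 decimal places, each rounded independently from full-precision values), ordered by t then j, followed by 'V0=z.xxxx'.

Since d<R<u, set p* = (R−d)/(u−d) = 0.5000; price each node as the discounted p*-expectation of its children.
Payoff layer (t=4): V(4,0)=10.5400, V(4,1)=21.8800, V(4,2)=9.7100, V(4,3)=29.0400, V(4,4)=31.7900
Node (3,0) S=14.5800: V=(p*·21.8800+(1−p*)·10.5400)/1=16.2100; Δ=(21.8800−10.5400)/(16.0380−13.1220)=3.8889; B=V−Δ·S=-40.4900
Node (3,1) S=17.8200: V=(p*·9.7100+(1−p*)·21.8800)/1=15.7950; Δ=(9.7100−21.8800)/(19.6020−16.0380)=-3.4147; B=V−Δ·S=76.6450
Node (3,2) S=21.7800: V=(p*·29.0400+(1−p*)·9.7100)/1=19.3750; Δ=(29.0400−9.7100)/(23.9580−19.6020)=4.4376; B=V−Δ·S=-77.2750
Node (3,3) S=26.6200: V=(p*·31.7900+(1−p*)·29.0400)/1=30.4150; Δ=(31.7900−29.0400)/(29.2820−23.9580)=0.5165; B=V−Δ·S=16.6650
Node (2,0) S=16.2000: V=(p*·15.7950+(1−p*)·16.2100)/1=16.0025; Δ=(15.7950−16.2100)/(17.8200−14.5800)=-0.1281; B=V−Δ·S=18.0775
Node (2,1) S=19.8000: V=(p*·19.3750+(1−p*)·15.7950)/1=17.5850; Δ=(19.3750−15.7950)/(21.7800−17.8200)=0.9040; B=V−Δ·S=-0.3150
Node (2,2) S=24.2000: V=(p*·30.4150+(1−p*)·19.3750)/1=24.8950; Δ=(30.4150−19.3750)/(26.6200−21.7800)=2.2810; B=V−Δ·S=-30.3050
Node (1,0) S=18.0000: V=(p*·17.5850+(1−p*)·16.0025)/1=16.7937; Δ=(17.5850−16.0025)/(19.8000−16.2000)=0.4396; B=V−Δ·S=8.8813
Node (1,1) S=22.0000: V=(p*·24.8950+(1−p*)·17.5850)/1=21.2400; Δ=(24.8950−17.5850)/(24.2000−19.8000)=1.6614; B=V−Δ·S=-15.3100
Node (0,0) S=20.0000: V=(p*·21.2400+(1−p*)·16.7937)/1=19.0169; Δ=(21.2400−16.7937)/(22.0000−18.0000)=1.1116; B=V−Δ·S=-3.2144
Self-financing check: at every node Δ·S+B equals the discounted successor values.

(0,0): Delta=1.1116 Bond=-3.2144
(1,0): Delta=0.4396 Bond=8.8813
(1,1): Delta=1.6614 Bond=-15.3100
(2,0): Delta=-0.1281 Bond=18.0775
(2,1): Delta=0.9040 Bond=-0.3150
(2,2): Delta=2.2810 Bond=-30.3050
(3,0): Delta=3.8889 Bond=-40.4900
(3,1): Delta=-3.4147 Bond=76.6450
(3,2): Delta=4.4376 Bond=-77.2750
(3,3): Delta=0.5165 Bond=16.6650
V0=19.0169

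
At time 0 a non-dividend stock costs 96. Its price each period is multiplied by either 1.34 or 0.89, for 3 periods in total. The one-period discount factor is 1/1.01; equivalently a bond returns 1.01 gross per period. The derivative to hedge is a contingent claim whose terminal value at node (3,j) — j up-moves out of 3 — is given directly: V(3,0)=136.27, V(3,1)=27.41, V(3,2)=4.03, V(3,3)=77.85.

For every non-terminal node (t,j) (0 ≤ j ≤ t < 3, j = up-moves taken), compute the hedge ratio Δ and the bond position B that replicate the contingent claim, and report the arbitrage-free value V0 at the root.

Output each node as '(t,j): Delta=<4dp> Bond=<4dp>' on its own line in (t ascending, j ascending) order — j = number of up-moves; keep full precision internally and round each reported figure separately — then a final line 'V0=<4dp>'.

Risk-neutral probability p* = (R−d)/(u−d) = (1.01−0.89)/(1.34−0.89) = 0.2667.
Terminal values V(3,·): V(3,0)=136.2700, V(3,1)=27.4100, V(3,2)=4.0300, V(3,3)=77.8500
  t=2,j=0: stock 76.0416 → up 101.8957 (V=27.4100), down 67.6770 (V=136.2700). Price 106.1789; hedge Δ=-3.1813, bond B=348.0900.
  t=2,j=1: stock 114.4896 → up 153.4161 (V=4.0300), down 101.8957 (V=27.4100). Price 20.9657; hedge Δ=-0.4538, bond B=72.9212.
  t=2,j=2: stock 172.3776 → up 230.9860 (V=77.8500), down 153.4161 (V=4.0300). Price 23.4805; hedge Δ=0.9517, bond B=-140.5639.
  t=1,j=0: stock 85.4400 → up 114.4896 (V=20.9657), down 76.0416 (V=106.1789). Price 82.6291; hedge Δ=-2.2163, bond B=271.9917.
  t=1,j=1: stock 128.6400 → up 172.3776 (V=23.4805), down 114.4896 (V=20.9657). Price 21.4221; hedge Δ=0.0434, bond B=15.8335.
  t=0,j=0: stock 96.0000 → up 128.6400 (V=21.4221), down 85.4400 (V=82.6291). Price 65.6507; hedge Δ=-1.4168, bond B=201.6662.
Each (Δ,B) replicates both successor values, so the strategy is self-financing and V0 is arbitrage-free.

(0,0): Delta=-1.4168 Bond=201.6662
(1,0): Delta=-2.2163 Bond=271.9917
(1,1): Delta=0.0434 Bond=15.8335
(2,0): Delta=-3.1813 Bond=348.0900
(2,1): Delta=-0.4538 Bond=72.9212
(2,2): Delta=0.9517 Bond=-140.5639
V0=65.6507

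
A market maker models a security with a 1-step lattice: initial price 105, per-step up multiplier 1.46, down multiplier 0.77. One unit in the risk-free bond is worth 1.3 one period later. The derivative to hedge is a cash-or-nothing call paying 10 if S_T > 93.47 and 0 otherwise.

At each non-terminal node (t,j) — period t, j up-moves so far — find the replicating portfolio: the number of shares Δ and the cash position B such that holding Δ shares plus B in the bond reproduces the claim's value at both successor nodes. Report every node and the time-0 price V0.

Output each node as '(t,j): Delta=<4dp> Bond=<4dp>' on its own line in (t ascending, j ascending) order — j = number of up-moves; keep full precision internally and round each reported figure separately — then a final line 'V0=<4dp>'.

Under the risk-neutral measure, an up-move has probability p* = (R−d)/(u−d) = 0.7681 and values discount at R = 1.3.
Payoff layer (t=1): V(1,0)=0.0000, V(1,1)=10.0000
  t=0,j=0: stock 105.0000 → up 153.3000 (V=10.0000), down 80.8500 (V=0.0000). Price 5.9086; hedge Δ=0.1380, bond B=-8.5842.
The time-0 hedge costs 5.9086, which is the no-arbitrage price.

(0,0): Delta=0.1380 Bond=-8.5842
V0=5.9086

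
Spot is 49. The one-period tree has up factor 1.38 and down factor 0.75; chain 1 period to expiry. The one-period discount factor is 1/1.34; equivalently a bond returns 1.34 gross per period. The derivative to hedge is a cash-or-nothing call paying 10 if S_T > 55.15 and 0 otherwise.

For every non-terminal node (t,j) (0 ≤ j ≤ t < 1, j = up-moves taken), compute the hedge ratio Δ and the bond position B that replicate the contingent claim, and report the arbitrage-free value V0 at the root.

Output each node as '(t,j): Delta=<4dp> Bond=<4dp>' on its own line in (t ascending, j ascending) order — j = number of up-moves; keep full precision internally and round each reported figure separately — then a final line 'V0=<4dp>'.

(0,0): Delta=0.3239 Bond=-8.8842
V0=6.9889

No-arbitrage ⇒ martingale measure with p* = (R−d)/(u−d) = 0.9365.
Terminal payoffs: V(1,0)=0.0000, V(1,1)=10.0000
  t=0,j=0: stock 49.0000 → up 67.6200 (V=10.0000), down 36.7500 (V=0.0000). Price 6.9889; hedge Δ=0.3239, bond B=-8.8842.
Self-financing check: at every node Δ·S+B equals the discounted successor values.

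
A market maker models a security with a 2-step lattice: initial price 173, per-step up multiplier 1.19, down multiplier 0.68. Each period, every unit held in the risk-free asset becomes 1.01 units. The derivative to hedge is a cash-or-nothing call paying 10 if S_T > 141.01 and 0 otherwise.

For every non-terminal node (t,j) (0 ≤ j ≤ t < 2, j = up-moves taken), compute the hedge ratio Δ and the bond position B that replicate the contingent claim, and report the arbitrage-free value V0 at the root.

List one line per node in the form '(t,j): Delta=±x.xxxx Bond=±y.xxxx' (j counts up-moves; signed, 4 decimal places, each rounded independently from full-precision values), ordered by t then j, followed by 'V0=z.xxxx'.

(0,0): Delta=0.0726 Bond=-8.4575
(1,0): Delta=0.0000 Bond=0.0000
(1,1): Delta=0.0952 Bond=-13.2013
V0=4.1044

The replicating-portfolio and risk-neutral prices coincide; use p* = (1.01−0.68)/(1.19−0.68) = 0.6471 for the latter.
Payoff layer (t=2): V(2,0)=0.0000, V(2,1)=0.0000, V(2,2)=10.0000
(1,0): S=117.6400. Δ = (V_up−V_dn)/(S_up−S_dn) = (0.0000−0.0000)/(139.9916−79.9952) = 0.0000. V = [p*·0.0000 + (1−p*)·0.0000]/1.01 = 0.0000. B = V − Δ·S = 0.0000.
(1,1): S=205.8700. Δ = (V_up−V_dn)/(S_up−S_dn) = (10.0000−0.0000)/(244.9853−139.9916) = 0.0952. V = [p*·10.0000 + (1−p*)·0.0000]/1.01 = 6.4065. B = V − Δ·S = -13.2013.
(0,0): S=173.0000. Δ = (V_up−V_dn)/(S_up−S_dn) = (6.4065−0.0000)/(205.8700−117.6400) = 0.0726. V = [p*·6.4065 + (1−p*)·0.0000]/1.01 = 4.1044. B = V − Δ·S = -8.4575.
Self-financing check: at every node Δ·S+B equals the discounted successor values.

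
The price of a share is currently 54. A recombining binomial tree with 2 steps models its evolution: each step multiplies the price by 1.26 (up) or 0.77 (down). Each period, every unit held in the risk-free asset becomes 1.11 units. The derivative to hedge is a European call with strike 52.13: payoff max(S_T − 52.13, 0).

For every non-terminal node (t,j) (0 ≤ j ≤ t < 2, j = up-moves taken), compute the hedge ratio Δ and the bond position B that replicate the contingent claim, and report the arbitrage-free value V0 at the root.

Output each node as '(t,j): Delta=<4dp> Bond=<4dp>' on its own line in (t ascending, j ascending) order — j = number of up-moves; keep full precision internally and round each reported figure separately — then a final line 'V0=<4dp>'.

Under the risk-neutral measure, an up-move has probability p* = (R−d)/(u−d) = 0.6939 and values discount at R = 1.11.
Payoff layer (t=2): V(2,0)=0.0000, V(2,1)=0.2608, V(2,2)=33.6004
(1,0): S=41.5800. Δ = (V_up−V_dn)/(S_up−S_dn) = (0.2608−0.0000)/(52.3908−32.0166) = 0.0128. V = [p*·0.2608 + (1−p*)·0.0000]/1.11 = 0.1630. B = V − Δ·S = -0.3692.
(1,1): S=68.0400. Δ = (V_up−V_dn)/(S_up−S_dn) = (33.6004−0.2608)/(85.7304−52.3908) = 1.0000. V = [p*·33.6004 + (1−p*)·0.2608]/1.11 = 21.0760. B = V − Δ·S = -46.9640.
(0,0): S=54.0000. Δ = (V_up−V_dn)/(S_up−S_dn) = (21.0760−0.1630)/(68.0400−41.5800) = 0.7904. V = [p*·21.0760 + (1−p*)·0.1630]/1.11 = 13.2199. B = V − Δ·S = -29.4597.
The time-0 hedge costs 13.2199, which is the no-arbitrage price.

(0,0): Delta=0.7904 Bond=-29.4597
(1,0): Delta=0.0128 Bond=-0.3692
(1,1): Delta=1.0000 Bond=-46.9640
V0=13.2199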